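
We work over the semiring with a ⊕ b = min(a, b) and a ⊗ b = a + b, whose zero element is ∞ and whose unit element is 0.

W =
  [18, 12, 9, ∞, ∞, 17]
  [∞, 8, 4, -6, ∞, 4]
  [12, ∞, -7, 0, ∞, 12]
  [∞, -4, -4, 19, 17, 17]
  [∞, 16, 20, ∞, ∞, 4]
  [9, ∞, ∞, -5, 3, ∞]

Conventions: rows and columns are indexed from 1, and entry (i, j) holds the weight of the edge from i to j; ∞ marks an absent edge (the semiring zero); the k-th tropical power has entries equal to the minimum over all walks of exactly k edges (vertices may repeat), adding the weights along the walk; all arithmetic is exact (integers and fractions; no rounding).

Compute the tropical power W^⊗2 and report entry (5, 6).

W^⊗2:
  [21, 20, 2, 6, 20, 16]
  [13, -10, -10, -1, 7, 11]
  [5, -4, -14, -7, 15, 5]
  [8, 4, -11, -10, 20, 0]
  [13, 24, 13, -1, 7, 20]
  [27, -9, -9, 14, 12, 7]
Key observation: the optimum is the walk 5->2->6, with weight 16 + 4 = 20.
Optimal value attained by: walk 5->2->6.
Answer: (W^⊗2)[5][6] = 20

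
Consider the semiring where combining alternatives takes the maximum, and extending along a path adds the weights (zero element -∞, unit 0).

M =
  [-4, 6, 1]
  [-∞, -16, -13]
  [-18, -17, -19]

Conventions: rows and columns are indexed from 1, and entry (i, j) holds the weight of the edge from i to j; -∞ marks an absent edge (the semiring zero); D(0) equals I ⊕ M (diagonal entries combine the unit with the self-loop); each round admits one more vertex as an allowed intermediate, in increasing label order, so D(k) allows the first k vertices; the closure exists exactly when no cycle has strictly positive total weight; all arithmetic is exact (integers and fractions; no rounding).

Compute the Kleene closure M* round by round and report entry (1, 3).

D(0):
  [0, 6, 1]
  [-∞, 0, -13]
  [-18, -17, 0]
D(1):
  [0, 6, 1]
  [-∞, 0, -13]
  [-18, -12, 0]
D(2):
  [0, 6, 1]
  [-∞, 0, -13]
  [-18, -12, 0]
D(3):
  [0, 6, 1]
  [-31, 0, -13]
  [-18, -12, 0]
Answer: M*[1][3] = 1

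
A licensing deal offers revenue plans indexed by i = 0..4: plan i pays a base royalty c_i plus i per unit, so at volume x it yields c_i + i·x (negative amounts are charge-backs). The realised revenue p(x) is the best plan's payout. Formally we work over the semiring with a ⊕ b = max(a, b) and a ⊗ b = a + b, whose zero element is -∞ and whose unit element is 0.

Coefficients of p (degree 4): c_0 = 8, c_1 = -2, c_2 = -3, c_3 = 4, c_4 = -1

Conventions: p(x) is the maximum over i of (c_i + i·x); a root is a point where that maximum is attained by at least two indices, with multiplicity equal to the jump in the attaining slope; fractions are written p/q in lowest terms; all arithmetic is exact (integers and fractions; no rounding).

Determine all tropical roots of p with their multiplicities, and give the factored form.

hull edge (i=0, c=8) to (i=3, c=4): slope -4/3, span 3
hull edge (i=3, c=4) to (i=4, c=-1): slope -5, span 1
Factored form: p(x) = -1 ⊗ (x ⊕ 4/3) ⊗ (x ⊕ 4/3) ⊗ (x ⊕ 4/3) ⊗ (x ⊕ 5)
Answer: roots = 4/3 (mult 3), 5 (mult 1)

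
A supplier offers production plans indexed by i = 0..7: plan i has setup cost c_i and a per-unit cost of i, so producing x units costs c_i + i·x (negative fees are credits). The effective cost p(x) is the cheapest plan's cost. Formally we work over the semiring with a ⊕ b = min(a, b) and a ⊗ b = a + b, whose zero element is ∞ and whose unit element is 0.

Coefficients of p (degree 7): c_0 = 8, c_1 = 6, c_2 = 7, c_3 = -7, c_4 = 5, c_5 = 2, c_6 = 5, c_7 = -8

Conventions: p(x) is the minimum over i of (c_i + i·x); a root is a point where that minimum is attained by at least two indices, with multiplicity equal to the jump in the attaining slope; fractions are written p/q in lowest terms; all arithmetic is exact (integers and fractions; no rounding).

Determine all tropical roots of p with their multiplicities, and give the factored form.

hull edge (i=0, c=8) to (i=3, c=-7): slope -5, span 3
hull edge (i=3, c=-7) to (i=7, c=-8): slope -1/4, span 4
Factored form: p(x) = -8 ⊗ (x ⊕ 1/4) ⊗ (x ⊕ 1/4) ⊗ (x ⊕ 1/4) ⊗ (x ⊕ 1/4) ⊗ (x ⊕ 5) ⊗ (x ⊕ 5) ⊗ (x ⊕ 5)
Answer: roots = 1/4 (mult 4), 5 (mult 3)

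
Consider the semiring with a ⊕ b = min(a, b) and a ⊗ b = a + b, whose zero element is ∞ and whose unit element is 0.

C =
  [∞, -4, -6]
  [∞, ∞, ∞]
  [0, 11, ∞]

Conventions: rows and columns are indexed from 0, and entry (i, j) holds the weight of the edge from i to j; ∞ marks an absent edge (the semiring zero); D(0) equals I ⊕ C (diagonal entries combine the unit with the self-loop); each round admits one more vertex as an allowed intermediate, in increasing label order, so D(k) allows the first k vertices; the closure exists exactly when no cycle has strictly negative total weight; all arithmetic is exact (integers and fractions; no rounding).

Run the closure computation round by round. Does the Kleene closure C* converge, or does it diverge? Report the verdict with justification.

D(0):
  [0, -4, -6]
  [∞, 0, ∞]
  [0, 11, 0]
Detection: at round 1, diagonal entry (2, 2) turns strictly negative.
Key observation: the cycle 2->0->2 has total weight 0 + (-6), which is strictly negative.
Answer: DIVERGES — negative cycle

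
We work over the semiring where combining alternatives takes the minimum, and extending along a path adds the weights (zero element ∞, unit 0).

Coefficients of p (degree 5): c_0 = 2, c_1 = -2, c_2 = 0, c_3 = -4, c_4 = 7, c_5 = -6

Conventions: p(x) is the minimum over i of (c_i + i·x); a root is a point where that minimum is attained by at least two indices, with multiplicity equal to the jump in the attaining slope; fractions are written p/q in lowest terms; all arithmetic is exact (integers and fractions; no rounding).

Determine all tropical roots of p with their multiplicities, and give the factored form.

hull edge (i=0, c=2) to (i=1, c=-2): slope -4, span 1
hull edge (i=1, c=-2) to (i=5, c=-6): slope -1, span 4
Factored form: p(x) = -6 ⊗ (x ⊕ 1) ⊗ (x ⊕ 1) ⊗ (x ⊕ 1) ⊗ (x ⊕ 1) ⊗ (x ⊕ 4)
Answer: roots = 1 (mult 4), 4 (mult 1)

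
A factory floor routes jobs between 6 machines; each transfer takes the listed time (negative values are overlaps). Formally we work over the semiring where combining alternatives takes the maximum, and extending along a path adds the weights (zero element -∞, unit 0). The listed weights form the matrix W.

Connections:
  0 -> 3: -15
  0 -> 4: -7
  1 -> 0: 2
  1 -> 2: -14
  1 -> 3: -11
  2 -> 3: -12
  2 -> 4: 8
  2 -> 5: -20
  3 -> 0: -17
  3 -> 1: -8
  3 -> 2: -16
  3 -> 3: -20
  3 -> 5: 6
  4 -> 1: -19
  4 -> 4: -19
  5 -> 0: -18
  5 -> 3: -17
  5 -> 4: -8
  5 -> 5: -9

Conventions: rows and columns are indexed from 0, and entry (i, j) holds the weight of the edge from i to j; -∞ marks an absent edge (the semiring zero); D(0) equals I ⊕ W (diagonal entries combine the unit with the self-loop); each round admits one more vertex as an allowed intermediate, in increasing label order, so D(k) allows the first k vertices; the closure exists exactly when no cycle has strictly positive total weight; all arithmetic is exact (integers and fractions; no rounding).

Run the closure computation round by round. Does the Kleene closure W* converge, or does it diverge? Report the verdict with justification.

D(0):
  [0, -∞, -∞, -15, -7, -∞]
  [2, 0, -14, -11, -∞, -∞]
  [-∞, -∞, 0, -12, 8, -20]
  [-17, -8, -16, 0, -∞, 6]
  [-∞, -19, -∞, -∞, 0, -∞]
  [-18, -∞, -∞, -17, -8, 0]
D(1):
  [0, -∞, -∞, -15, -7, -∞]
  [2, 0, -14, -11, -5, -∞]
  [-∞, -∞, 0, -12, 8, -20]
  [-17, -8, -16, 0, -24, 6]
  [-∞, -19, -∞, -∞, 0, -∞]
  [-18, -∞, -∞, -17, -8, 0]
D(2):
  [0, -∞, -∞, -15, -7, -∞]
  [2, 0, -14, -11, -5, -∞]
  [-∞, -∞, 0, -12, 8, -20]
  [-6, -8, -16, 0, -13, 6]
  [-17, -19, -33, -30, 0, -∞]
  [-18, -∞, -∞, -17, -8, 0]
D(3):
  [0, -∞, -∞, -15, -7, -∞]
  [2, 0, -14, -11, -5, -34]
  [-∞, -∞, 0, -12, 8, -20]
  [-6, -8, -16, 0, -8, 6]
  [-17, -19, -33, -30, 0, -53]
  [-18, -∞, -∞, -17, -8, 0]
D(4):
  [0, -23, -31, -15, -7, -9]
  [2, 0, -14, -11, -5, -5]
  [-18, -20, 0, -12, 8, -6]
  [-6, -8, -16, 0, -8, 6]
  [-17, -19, -33, -30, 0, -24]
  [-18, -25, -33, -17, -8, 0]
D(5):
  [0, -23, -31, -15, -7, -9]
  [2, 0, -14, -11, -5, -5]
  [-9, -11, 0, -12, 8, -6]
  [-6, -8, -16, 0, -8, 6]
  [-17, -19, -33, -30, 0, -24]
  [-18, -25, -33, -17, -8, 0]
D(6):
  [0, -23, -31, -15, -7, -9]
  [2, 0, -14, -11, -5, -5]
  [-9, -11, 0, -12, 8, -6]
  [-6, -8, -16, 0, -2, 6]
  [-17, -19, -33, -30, 0, -24]
  [-18, -25, -33, -17, -8, 0]
Key observation: every diagonal entry stays at the unit through all rounds, so no improving cycle exists.
Answer: CONVERGES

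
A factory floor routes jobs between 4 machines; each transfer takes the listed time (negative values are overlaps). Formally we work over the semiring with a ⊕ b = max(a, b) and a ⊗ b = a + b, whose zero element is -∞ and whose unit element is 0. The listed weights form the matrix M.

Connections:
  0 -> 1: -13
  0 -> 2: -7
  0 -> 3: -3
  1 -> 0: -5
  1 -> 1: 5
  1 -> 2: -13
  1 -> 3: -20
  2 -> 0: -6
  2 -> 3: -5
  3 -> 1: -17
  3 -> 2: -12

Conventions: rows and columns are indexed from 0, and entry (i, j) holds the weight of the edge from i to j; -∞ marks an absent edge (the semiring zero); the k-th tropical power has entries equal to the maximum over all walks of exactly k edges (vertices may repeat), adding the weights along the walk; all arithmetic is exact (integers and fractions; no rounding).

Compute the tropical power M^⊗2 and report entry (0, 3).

M^⊗2:
  [-13, -8, -15, -12]
  [0, 10, -8, -8]
  [-∞, -19, -13, -9]
  [-18, -12, -30, -17]
Key observation: the optimum is the walk 0->2->3, with weight (-7) + (-5) = -12.
Optimal value attained by: walk 0->2->3.
Answer: (M^⊗2)[0][3] = -12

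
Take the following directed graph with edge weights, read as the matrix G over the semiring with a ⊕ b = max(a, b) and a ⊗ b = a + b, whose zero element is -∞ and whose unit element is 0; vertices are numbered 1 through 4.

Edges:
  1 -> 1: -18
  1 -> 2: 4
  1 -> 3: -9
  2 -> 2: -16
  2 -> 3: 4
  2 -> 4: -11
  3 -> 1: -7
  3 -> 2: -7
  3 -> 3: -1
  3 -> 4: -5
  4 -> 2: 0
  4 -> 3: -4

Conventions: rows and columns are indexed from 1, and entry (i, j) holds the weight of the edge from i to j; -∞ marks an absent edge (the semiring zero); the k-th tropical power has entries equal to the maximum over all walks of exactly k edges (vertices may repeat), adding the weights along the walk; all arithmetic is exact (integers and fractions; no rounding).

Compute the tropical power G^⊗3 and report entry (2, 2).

G^⊗2:
  [-16, -12, 8, -7]
  [-3, -3, 3, -1]
  [-8, -3, -2, -6]
  [-11, -11, 4, -9]
G^⊗3:
  [1, 1, 7, 3]
  [-4, 1, 2, -2]
  [-9, -4, 1, -7]
  [-3, -3, 3, -1]
Key observation: the optimum is the walk 2->3->1->2, with weight 4 + (-7) + 4 = 1.
Optimal value attained by: walk 2->3->1->2.
Answer: (G^⊗3)[2][2] = 1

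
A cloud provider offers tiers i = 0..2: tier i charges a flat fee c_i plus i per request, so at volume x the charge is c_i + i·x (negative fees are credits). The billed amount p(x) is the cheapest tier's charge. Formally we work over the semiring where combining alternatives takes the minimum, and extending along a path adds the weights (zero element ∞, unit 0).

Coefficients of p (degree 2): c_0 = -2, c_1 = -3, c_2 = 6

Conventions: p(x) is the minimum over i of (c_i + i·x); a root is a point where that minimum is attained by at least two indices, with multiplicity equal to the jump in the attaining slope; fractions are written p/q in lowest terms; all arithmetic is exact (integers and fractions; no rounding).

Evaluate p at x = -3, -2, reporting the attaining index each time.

p(-3) = min(-2+0·(-3)=-2, -3+1·(-3)=-6, 6+2·(-3)=0) = -6 (attained by i=1)
p(-2) = min(-2+0·(-2)=-2, -3+1·(-2)=-5, 6+2·(-2)=2) = -5 (attained by i=1)
Answer: p(-3) = -6; p(-2) = -5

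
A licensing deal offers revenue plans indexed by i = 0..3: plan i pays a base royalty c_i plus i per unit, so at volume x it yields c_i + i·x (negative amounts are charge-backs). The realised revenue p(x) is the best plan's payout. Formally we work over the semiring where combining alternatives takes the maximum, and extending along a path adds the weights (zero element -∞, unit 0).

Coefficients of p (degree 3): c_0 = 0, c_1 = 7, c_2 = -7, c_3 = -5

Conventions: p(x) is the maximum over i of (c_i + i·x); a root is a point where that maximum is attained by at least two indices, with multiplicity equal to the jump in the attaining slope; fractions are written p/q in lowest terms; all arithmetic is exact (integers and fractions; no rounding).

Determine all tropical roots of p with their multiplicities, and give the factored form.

hull edge (i=0, c=0) to (i=1, c=7): slope 7, span 1
hull edge (i=1, c=7) to (i=3, c=-5): slope -6, span 2
Factored form: p(x) = -5 ⊗ (x ⊕ (-7)) ⊗ (x ⊕ 6) ⊗ (x ⊕ 6)
Answer: roots = -7 (mult 1), 6 (mult 2)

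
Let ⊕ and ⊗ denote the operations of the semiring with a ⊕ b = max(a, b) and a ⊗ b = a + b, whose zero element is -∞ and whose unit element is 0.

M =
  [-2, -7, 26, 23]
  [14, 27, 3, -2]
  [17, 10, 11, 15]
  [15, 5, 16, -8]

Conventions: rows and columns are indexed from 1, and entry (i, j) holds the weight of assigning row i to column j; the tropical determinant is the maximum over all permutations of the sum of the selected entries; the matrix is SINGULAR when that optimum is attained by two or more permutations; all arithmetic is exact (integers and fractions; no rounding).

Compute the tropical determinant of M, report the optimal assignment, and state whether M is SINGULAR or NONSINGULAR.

σ = (1, 2, 3, 4): (-2) + 27 + 11 + (-8) = 28
σ = (1, 2, 4, 3): (-2) + 27 + 15 + 16 = 56
σ = (1, 3, 2, 4): (-2) + 3 + 10 + (-8) = 3
σ = (1, 3, 4, 2): (-2) + 3 + 15 + 5 = 21
σ = (1, 4, 2, 3): (-2) + (-2) + 10 + 16 = 22
σ = (1, 4, 3, 2): (-2) + (-2) + 11 + 5 = 12
σ = (2, 1, 3, 4): (-7) + 14 + 11 + (-8) = 10
σ = (2, 1, 4, 3): (-7) + 14 + 15 + 16 = 38
σ = (2, 3, 1, 4): (-7) + 3 + 17 + (-8) = 5
σ = (2, 3, 4, 1): (-7) + 3 + 15 + 15 = 26
σ = (2, 4, 1, 3): (-7) + (-2) + 17 + 16 = 24
σ = (2, 4, 3, 1): (-7) + (-2) + 11 + 15 = 17
σ = (3, 1, 2, 4): 26 + 14 + 10 + (-8) = 42
σ = (3, 1, 4, 2): 26 + 14 + 15 + 5 = 60
σ = (3, 2, 1, 4): 26 + 27 + 17 + (-8) = 62
σ = (3, 2, 4, 1): 26 + 27 + 15 + 15 = 83
σ = (3, 4, 1, 2): 26 + (-2) + 17 + 5 = 46
σ = (3, 4, 2, 1): 26 + (-2) + 10 + 15 = 49
σ = (4, 1, 2, 3): 23 + 14 + 10 + 16 = 63
σ = (4, 1, 3, 2): 23 + 14 + 11 + 5 = 53
σ = (4, 2, 1, 3): 23 + 27 + 17 + 16 = 83
σ = (4, 2, 3, 1): 23 + 27 + 11 + 15 = 76
σ = (4, 3, 1, 2): 23 + 3 + 17 + 5 = 48
σ = (4, 3, 2, 1): 23 + 3 + 10 + 15 = 51
Optimal value attained by: σ = (3, 2, 4, 1).
Answer: det⊕(M) = 83; verdict: SINGULAR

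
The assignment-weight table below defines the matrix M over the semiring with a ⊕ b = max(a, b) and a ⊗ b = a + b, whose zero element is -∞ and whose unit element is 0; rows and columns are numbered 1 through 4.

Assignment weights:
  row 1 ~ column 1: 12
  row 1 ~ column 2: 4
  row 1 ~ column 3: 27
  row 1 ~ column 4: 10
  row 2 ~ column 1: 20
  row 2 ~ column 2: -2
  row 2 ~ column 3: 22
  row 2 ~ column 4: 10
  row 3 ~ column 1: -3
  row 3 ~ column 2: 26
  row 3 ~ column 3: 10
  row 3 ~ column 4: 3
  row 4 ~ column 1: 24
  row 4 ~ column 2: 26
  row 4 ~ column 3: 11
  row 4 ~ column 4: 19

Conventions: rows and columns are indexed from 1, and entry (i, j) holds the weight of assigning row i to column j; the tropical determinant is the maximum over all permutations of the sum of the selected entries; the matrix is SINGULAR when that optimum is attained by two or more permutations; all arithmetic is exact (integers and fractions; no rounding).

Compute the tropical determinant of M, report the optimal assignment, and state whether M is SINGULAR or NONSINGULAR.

σ = (1, 2, 3, 4): 12 + (-2) + 10 + 19 = 39
σ = (1, 2, 4, 3): 12 + (-2) + 3 + 11 = 24
σ = (1, 3, 2, 4): 12 + 22 + 26 + 19 = 79
σ = (1, 3, 4, 2): 12 + 22 + 3 + 26 = 63
σ = (1, 4, 2, 3): 12 + 10 + 26 + 11 = 59
σ = (1, 4, 3, 2): 12 + 10 + 10 + 26 = 58
σ = (2, 1, 3, 4): 4 + 20 + 10 + 19 = 53
σ = (2, 1, 4, 3): 4 + 20 + 3 + 11 = 38
σ = (2, 3, 1, 4): 4 + 22 + (-3) + 19 = 42
σ = (2, 3, 4, 1): 4 + 22 + 3 + 24 = 53
σ = (2, 4, 1, 3): 4 + 10 + (-3) + 11 = 22
σ = (2, 4, 3, 1): 4 + 10 + 10 + 24 = 48
σ = (3, 1, 2, 4): 27 + 20 + 26 + 19 = 92
σ = (3, 1, 4, 2): 27 + 20 + 3 + 26 = 76
σ = (3, 2, 1, 4): 27 + (-2) + (-3) + 19 = 41
σ = (3, 2, 4, 1): 27 + (-2) + 3 + 24 = 52
σ = (3, 4, 1, 2): 27 + 10 + (-3) + 26 = 60
σ = (3, 4, 2, 1): 27 + 10 + 26 + 24 = 87
σ = (4, 1, 2, 3): 10 + 20 + 26 + 11 = 67
σ = (4, 1, 3, 2): 10 + 20 + 10 + 26 = 66
σ = (4, 2, 1, 3): 10 + (-2) + (-3) + 11 = 16
σ = (4, 2, 3, 1): 10 + (-2) + 10 + 24 = 42
σ = (4, 3, 1, 2): 10 + 22 + (-3) + 26 = 55
σ = (4, 3, 2, 1): 10 + 22 + 26 + 24 = 82
Optimal value attained by: σ = (3, 1, 2, 4).
Answer: det⊕(M) = 92; verdict: NONSINGULAR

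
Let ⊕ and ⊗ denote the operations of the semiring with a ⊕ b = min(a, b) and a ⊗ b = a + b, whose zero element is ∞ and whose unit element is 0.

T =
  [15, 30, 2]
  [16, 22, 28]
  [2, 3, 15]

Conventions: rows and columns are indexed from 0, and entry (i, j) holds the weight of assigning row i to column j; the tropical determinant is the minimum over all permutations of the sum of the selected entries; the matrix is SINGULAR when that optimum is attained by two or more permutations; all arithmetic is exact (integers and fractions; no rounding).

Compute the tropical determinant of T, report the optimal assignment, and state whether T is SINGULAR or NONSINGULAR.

σ = (0, 1, 2): 15 + 22 + 15 = 52
σ = (0, 2, 1): 15 + 28 + 3 = 46
σ = (1, 0, 2): 30 + 16 + 15 = 61
σ = (1, 2, 0): 30 + 28 + 2 = 60
σ = (2, 0, 1): 2 + 16 + 3 = 21
σ = (2, 1, 0): 2 + 22 + 2 = 26
Optimal value attained by: σ = (2, 0, 1).
Answer: det⊕(T) = 21; verdict: NONSINGULAR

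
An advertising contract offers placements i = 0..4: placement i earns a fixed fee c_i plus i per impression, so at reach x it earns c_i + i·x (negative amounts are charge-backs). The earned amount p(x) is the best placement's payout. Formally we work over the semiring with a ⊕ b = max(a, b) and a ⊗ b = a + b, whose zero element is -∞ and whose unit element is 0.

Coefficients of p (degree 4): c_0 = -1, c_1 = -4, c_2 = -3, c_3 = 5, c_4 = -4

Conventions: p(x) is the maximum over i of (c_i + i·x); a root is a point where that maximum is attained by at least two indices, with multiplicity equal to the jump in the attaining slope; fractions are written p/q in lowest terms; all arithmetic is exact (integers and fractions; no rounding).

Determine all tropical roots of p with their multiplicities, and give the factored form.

hull edge (i=0, c=-1) to (i=3, c=5): slope 2, span 3
hull edge (i=3, c=5) to (i=4, c=-4): slope -9, span 1
Factored form: p(x) = -4 ⊗ (x ⊕ (-2)) ⊗ (x ⊕ (-2)) ⊗ (x ⊕ (-2)) ⊗ (x ⊕ 9)
Answer: roots = -2 (mult 3), 9 (mult 1)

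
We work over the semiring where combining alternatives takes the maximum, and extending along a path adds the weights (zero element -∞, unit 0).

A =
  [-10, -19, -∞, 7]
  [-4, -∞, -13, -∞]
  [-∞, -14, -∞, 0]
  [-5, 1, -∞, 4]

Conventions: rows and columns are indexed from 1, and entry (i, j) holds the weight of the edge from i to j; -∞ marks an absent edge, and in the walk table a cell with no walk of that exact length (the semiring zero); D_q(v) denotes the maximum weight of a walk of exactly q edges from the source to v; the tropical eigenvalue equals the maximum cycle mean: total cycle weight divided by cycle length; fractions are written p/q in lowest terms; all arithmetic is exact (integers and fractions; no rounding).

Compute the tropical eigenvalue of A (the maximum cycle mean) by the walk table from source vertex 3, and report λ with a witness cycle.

q=0: [-∞, -∞, 0, -∞]
q=1: [-∞, -14, -∞, 0]
q=2: [-5, 1, -27, 4]
q=3: [-1, 5, -12, 8]
q=4: [3, 9, -8, 12]
Optimal cycle mean attained by: cycle 4->4, total 4, length 1.
Answer: λ = 4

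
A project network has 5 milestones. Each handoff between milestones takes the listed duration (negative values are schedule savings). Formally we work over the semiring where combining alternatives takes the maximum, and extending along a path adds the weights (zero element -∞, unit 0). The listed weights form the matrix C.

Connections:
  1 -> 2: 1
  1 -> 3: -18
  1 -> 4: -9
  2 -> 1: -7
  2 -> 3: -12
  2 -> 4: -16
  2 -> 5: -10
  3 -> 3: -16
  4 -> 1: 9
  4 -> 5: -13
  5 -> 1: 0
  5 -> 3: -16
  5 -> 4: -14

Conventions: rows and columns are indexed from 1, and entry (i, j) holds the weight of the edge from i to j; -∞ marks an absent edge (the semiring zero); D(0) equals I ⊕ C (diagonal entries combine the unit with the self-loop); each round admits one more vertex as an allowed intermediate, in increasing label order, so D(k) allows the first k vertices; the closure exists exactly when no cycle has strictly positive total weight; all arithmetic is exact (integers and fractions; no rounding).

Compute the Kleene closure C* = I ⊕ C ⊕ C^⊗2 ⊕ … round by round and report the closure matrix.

D(0):
  [0, 1, -18, -9, -∞]
  [-7, 0, -12, -16, -10]
  [-∞, -∞, 0, -∞, -∞]
  [9, -∞, -∞, 0, -13]
  [0, -∞, -16, -14, 0]
D(1):
  [0, 1, -18, -9, -∞]
  [-7, 0, -12, -16, -10]
  [-∞, -∞, 0, -∞, -∞]
  [9, 10, -9, 0, -13]
  [0, 1, -16, -9, 0]
D(2):
  [0, 1, -11, -9, -9]
  [-7, 0, -12, -16, -10]
  [-∞, -∞, 0, -∞, -∞]
  [9, 10, -2, 0, 0]
  [0, 1, -11, -9, 0]
D(3):
  [0, 1, -11, -9, -9]
  [-7, 0, -12, -16, -10]
  [-∞, -∞, 0, -∞, -∞]
  [9, 10, -2, 0, 0]
  [0, 1, -11, -9, 0]
D(4):
  [0, 1, -11, -9, -9]
  [-7, 0, -12, -16, -10]
  [-∞, -∞, 0, -∞, -∞]
  [9, 10, -2, 0, 0]
  [0, 1, -11, -9, 0]
D(5):
  [0, 1, -11, -9, -9]
  [-7, 0, -12, -16, -10]
  [-∞, -∞, 0, -∞, -∞]
  [9, 10, -2, 0, 0]
  [0, 1, -11, -9, 0]
Answer: C* = [[0, 1, -11, -9, -9], [-7, 0, -12, -16, -10], [-∞, -∞, 0, -∞, -∞], [9, 10, -2, 0, 0], [0, 1, -11, -9, 0]]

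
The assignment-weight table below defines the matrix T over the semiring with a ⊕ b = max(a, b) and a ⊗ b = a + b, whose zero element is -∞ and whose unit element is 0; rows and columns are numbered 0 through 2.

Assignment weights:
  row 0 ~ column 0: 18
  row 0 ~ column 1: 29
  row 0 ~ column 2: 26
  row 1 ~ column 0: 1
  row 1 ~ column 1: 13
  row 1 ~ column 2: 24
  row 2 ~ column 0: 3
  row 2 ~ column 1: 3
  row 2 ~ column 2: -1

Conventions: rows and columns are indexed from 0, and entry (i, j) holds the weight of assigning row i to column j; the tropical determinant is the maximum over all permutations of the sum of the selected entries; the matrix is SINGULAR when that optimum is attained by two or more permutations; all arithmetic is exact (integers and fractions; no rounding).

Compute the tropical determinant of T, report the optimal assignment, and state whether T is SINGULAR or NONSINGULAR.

σ = (0, 1, 2): 18 + 13 + (-1) = 30
σ = (0, 2, 1): 18 + 24 + 3 = 45
σ = (1, 0, 2): 29 + 1 + (-1) = 29
σ = (1, 2, 0): 29 + 24 + 3 = 56
σ = (2, 0, 1): 26 + 1 + 3 = 30
σ = (2, 1, 0): 26 + 13 + 3 = 42
Optimal value attained by: σ = (1, 2, 0).
Answer: det⊕(T) = 56; verdict: NONSINGULAR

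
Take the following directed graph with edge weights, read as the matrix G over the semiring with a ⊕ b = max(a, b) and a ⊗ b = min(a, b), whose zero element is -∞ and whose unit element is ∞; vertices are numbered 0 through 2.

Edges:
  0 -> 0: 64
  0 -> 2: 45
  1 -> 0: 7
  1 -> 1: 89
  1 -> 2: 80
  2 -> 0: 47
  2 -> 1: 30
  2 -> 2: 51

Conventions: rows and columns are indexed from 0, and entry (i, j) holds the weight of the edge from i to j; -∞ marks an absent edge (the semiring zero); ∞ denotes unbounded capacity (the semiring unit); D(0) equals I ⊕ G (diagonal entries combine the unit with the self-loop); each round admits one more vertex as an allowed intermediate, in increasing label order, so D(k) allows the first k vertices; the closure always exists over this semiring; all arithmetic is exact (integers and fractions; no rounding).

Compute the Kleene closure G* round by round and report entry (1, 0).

D(0):
  [∞, -∞, 45]
  [7, ∞, 80]
  [47, 30, ∞]
D(1):
  [∞, -∞, 45]
  [7, ∞, 80]
  [47, 30, ∞]
D(2):
  [∞, -∞, 45]
  [7, ∞, 80]
  [47, 30, ∞]
D(3):
  [∞, 30, 45]
  [47, ∞, 80]
  [47, 30, ∞]
Answer: G*[1][0] = 47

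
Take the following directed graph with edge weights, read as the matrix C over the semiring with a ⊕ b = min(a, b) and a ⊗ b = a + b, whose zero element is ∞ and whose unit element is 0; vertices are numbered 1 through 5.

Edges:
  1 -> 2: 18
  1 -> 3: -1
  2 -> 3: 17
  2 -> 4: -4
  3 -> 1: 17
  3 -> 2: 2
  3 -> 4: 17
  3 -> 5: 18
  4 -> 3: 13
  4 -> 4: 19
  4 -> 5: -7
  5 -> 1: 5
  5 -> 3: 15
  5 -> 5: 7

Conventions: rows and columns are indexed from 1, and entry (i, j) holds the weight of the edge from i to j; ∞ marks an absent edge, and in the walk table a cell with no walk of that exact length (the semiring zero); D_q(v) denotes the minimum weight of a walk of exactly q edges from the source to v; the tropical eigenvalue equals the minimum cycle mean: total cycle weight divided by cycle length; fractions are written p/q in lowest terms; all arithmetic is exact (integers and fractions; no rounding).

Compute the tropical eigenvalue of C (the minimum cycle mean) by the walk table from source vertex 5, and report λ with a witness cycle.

q=0: [∞, ∞, ∞, ∞, 0]
q=1: [5, ∞, 15, ∞, 7]
q=2: [12, 17, 4, 32, 14]
q=3: [19, 6, 11, 13, 21]
q=4: [26, 13, 18, 2, 6]
q=5: [11, 20, 15, 9, -5]
Optimal cycle mean attained by: cycle 1->3->2->4->5->1, total (-1) + 2 + (-4) + (-7) + 5, length 5.
Answer: λ = -1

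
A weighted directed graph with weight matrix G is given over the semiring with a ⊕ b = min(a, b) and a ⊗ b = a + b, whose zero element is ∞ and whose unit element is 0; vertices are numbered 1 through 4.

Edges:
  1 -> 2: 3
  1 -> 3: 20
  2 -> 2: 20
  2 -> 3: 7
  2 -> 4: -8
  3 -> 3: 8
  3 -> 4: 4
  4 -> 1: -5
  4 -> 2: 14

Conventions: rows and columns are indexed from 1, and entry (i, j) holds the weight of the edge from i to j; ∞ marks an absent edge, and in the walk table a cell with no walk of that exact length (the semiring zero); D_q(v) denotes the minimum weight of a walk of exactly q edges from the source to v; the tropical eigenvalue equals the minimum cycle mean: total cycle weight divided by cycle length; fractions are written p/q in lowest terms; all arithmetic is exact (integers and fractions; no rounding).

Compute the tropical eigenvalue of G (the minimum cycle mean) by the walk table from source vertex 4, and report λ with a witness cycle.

q=0: [∞, ∞, ∞, 0]
q=1: [-5, 14, ∞, ∞]
q=2: [∞, -2, 15, 6]
q=3: [1, 18, 5, -10]
q=4: [-15, 4, 13, 9]
Optimal cycle mean attained by: cycle 1->2->4->1, total 3 + (-8) + (-5), length 3.
Answer: λ = -10/3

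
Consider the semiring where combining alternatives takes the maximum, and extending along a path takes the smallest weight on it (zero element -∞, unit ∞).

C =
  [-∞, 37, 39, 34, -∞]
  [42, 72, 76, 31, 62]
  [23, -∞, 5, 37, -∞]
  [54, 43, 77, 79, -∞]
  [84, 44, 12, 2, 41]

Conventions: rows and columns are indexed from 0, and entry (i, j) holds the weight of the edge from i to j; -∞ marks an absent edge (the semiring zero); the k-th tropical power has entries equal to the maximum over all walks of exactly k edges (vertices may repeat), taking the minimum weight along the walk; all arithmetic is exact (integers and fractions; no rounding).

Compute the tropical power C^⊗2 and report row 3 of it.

C^⊗2:
  [37, 37, 37, 37, 37]
  [62, 72, 72, 37, 62]
  [37, 37, 37, 37, -∞]
  [54, 43, 77, 79, 43]
  [42, 44, 44, 34, 44]
Answer: row 3 of C^⊗2 = [54, 43, 77, 79, 43]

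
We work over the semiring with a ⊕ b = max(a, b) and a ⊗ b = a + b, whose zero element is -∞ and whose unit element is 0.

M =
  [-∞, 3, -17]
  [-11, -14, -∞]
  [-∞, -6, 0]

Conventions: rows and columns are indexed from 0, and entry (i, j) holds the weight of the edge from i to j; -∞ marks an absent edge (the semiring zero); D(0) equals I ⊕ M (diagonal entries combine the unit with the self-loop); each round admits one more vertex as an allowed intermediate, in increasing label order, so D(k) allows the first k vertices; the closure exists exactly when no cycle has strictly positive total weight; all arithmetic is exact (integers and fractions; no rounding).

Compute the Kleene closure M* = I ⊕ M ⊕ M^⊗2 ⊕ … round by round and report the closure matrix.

D(0):
  [0, 3, -17]
  [-11, 0, -∞]
  [-∞, -6, 0]
D(1):
  [0, 3, -17]
  [-11, 0, -28]
  [-∞, -6, 0]
D(2):
  [0, 3, -17]
  [-11, 0, -28]
  [-17, -6, 0]
D(3):
  [0, 3, -17]
  [-11, 0, -28]
  [-17, -6, 0]
Answer: M* = [[0, 3, -17], [-11, 0, -28], [-17, -6, 0]]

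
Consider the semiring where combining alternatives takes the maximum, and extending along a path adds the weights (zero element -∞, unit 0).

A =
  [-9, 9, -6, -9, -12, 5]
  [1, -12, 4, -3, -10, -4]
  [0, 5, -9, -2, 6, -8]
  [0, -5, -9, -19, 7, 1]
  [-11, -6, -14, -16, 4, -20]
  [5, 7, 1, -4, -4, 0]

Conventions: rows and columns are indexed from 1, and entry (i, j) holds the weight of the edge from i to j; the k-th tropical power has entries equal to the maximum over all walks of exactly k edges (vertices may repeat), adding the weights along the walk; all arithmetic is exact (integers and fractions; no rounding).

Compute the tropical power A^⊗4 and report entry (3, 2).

A^⊗2:
  [10, 12, 13, 6, 1, 5]
  [4, 10, -3, 2, 10, 6]
  [6, 9, 9, 2, 10, 5]
  [6, 9, 2, -3, 11, 5]
  [-5, -2, -2, -9, 8, -6]
  [8, 14, 11, 4, 7, 10]
A^⊗3:
  [13, 19, 16, 11, 19, 15]
  [11, 13, 14, 7, 14, 9]
  [10, 15, 13, 7, 15, 11]
  [10, 15, 13, 6, 15, 11]
  [-1, 4, 2, -4, 12, 0]
  [15, 17, 18, 11, 17, 13]
A^⊗4:
  [20, 22, 23, 16, 23, 18]
  [14, 20, 17, 12, 20, 16]
  [16, 19, 19, 12, 19, 15]
  [16, 19, 19, 12, 19, 15]
  [5, 8, 8, 1, 16, 4]
  [18, 24, 21, 16, 24, 20]
Key observation: the optimum is the walk 3->1->2->1->2, with weight 0 + 9 + 1 + 9 = 19.
Optimal value attained by: walk 3->1->2->1->2.
Answer: (A^⊗4)[3][2] = 19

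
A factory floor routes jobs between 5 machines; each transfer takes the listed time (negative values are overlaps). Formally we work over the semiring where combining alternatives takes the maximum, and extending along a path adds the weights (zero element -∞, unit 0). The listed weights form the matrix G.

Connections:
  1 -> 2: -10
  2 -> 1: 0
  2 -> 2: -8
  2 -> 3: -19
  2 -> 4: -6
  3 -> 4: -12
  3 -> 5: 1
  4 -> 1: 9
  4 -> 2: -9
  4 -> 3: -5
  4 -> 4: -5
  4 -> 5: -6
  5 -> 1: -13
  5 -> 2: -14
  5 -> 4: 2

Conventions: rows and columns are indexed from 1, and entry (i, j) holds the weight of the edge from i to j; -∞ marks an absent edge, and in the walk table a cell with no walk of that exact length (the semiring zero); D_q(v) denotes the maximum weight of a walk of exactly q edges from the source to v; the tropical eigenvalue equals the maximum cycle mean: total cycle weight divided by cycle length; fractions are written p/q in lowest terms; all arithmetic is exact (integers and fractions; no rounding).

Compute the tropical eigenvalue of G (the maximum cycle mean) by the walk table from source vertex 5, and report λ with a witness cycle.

q=0: [-∞, -∞, -∞, -∞, 0]
q=1: [-13, -14, -∞, 2, -∞]
q=2: [11, -7, -3, -3, -4]
q=3: [6, 1, -8, -2, -2]
q=4: [7, -4, -7, 0, -7]
q=5: [9, -3, -5, -5, -6]
Optimal cycle mean attained by: cycle 3->5->4->3, total 1 + 2 + (-5), length 3.
Answer: λ = -2/3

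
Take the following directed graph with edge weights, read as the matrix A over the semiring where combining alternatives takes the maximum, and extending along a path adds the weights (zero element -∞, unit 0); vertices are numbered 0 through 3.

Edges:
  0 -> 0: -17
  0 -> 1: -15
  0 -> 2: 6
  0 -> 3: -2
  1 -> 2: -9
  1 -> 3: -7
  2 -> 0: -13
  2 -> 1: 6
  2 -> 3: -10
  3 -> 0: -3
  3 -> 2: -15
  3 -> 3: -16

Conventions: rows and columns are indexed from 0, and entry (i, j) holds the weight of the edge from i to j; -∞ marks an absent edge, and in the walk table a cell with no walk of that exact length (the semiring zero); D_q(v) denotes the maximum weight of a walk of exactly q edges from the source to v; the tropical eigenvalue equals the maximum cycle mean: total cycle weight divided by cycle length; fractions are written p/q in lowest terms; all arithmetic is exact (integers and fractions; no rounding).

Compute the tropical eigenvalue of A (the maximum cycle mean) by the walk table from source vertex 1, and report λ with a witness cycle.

q=0: [-∞, 0, -∞, -∞]
q=1: [-∞, -∞, -9, -7]
q=2: [-10, -3, -22, -19]
q=3: [-22, -16, -4, -10]
q=4: [-13, 2, -16, -14]
Optimal cycle mean attained by: cycle 0->2->1->3->0, total 6 + 6 + (-7) + (-3), length 4.
Answer: λ = 1/2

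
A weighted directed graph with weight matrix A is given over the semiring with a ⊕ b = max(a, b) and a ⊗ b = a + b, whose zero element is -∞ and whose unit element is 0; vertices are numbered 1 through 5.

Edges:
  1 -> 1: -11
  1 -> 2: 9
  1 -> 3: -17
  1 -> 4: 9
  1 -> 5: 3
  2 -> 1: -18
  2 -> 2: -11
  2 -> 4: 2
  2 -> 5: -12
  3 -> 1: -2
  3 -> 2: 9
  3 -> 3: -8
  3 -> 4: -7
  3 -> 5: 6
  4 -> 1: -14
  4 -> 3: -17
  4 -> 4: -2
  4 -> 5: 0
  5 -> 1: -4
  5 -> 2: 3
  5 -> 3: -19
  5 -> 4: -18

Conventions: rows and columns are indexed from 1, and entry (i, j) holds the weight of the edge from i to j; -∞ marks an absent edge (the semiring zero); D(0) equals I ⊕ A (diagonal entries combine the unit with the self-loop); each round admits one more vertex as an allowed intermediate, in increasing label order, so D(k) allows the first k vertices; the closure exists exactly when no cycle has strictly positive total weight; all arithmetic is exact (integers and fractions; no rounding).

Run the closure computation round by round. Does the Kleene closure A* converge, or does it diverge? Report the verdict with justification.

D(0):
  [0, 9, -17, 9, 3]
  [-18, 0, -∞, 2, -12]
  [-2, 9, 0, -7, 6]
  [-14, -∞, -17, 0, 0]
  [-4, 3, -19, -18, 0]
D(1):
  [0, 9, -17, 9, 3]
  [-18, 0, -35, 2, -12]
  [-2, 9, 0, 7, 6]
  [-14, -5, -17, 0, 0]
  [-4, 5, -19, 5, 0]
D(2):
  [0, 9, -17, 11, 3]
  [-18, 0, -35, 2, -12]
  [-2, 9, 0, 11, 6]
  [-14, -5, -17, 0, 0]
  [-4, 5, -19, 7, 0]
D(3):
  [0, 9, -17, 11, 3]
  [-18, 0, -35, 2, -12]
  [-2, 9, 0, 11, 6]
  [-14, -5, -17, 0, 0]
  [-4, 5, -19, 7, 0]
Detection: at round 4, diagonal entry (5, 5) turns strictly positive.
Key observation: the cycle 5->1->2->4->5 has total weight (-4) + 9 + 2 + 0, which is strictly positive.
Answer: DIVERGES — positive cycle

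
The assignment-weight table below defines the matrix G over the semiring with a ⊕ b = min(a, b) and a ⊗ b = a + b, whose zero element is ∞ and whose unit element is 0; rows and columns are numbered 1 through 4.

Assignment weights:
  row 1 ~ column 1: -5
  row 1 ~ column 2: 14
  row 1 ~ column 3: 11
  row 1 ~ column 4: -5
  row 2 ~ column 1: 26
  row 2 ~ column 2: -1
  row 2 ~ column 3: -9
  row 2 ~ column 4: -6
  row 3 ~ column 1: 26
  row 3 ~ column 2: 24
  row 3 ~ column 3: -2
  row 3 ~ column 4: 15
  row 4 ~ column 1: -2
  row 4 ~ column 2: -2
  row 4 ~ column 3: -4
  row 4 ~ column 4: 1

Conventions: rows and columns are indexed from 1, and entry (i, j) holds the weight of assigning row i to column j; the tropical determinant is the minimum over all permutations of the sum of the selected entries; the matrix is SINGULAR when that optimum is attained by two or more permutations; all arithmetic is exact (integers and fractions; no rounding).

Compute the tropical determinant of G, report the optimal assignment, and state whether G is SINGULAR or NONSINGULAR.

σ = (1, 2, 3, 4): (-5) + (-1) + (-2) + 1 = -7
σ = (1, 2, 4, 3): (-5) + (-1) + 15 + (-4) = 5
σ = (1, 3, 2, 4): (-5) + (-9) + 24 + 1 = 11
σ = (1, 3, 4, 2): (-5) + (-9) + 15 + (-2) = -1
σ = (1, 4, 2, 3): (-5) + (-6) + 24 + (-4) = 9
σ = (1, 4, 3, 2): (-5) + (-6) + (-2) + (-2) = -15
σ = (2, 1, 3, 4): 14 + 26 + (-2) + 1 = 39
σ = (2, 1, 4, 3): 14 + 26 + 15 + (-4) = 51
σ = (2, 3, 1, 4): 14 + (-9) + 26 + 1 = 32
σ = (2, 3, 4, 1): 14 + (-9) + 15 + (-2) = 18
σ = (2, 4, 1, 3): 14 + (-6) + 26 + (-4) = 30
σ = (2, 4, 3, 1): 14 + (-6) + (-2) + (-2) = 4
σ = (3, 1, 2, 4): 11 + 26 + 24 + 1 = 62
σ = (3, 1, 4, 2): 11 + 26 + 15 + (-2) = 50
σ = (3, 2, 1, 4): 11 + (-1) + 26 + 1 = 37
σ = (3, 2, 4, 1): 11 + (-1) + 15 + (-2) = 23
σ = (3, 4, 1, 2): 11 + (-6) + 26 + (-2) = 29
σ = (3, 4, 2, 1): 11 + (-6) + 24 + (-2) = 27
σ = (4, 1, 2, 3): (-5) + 26 + 24 + (-4) = 41
σ = (4, 1, 3, 2): (-5) + 26 + (-2) + (-2) = 17
σ = (4, 2, 1, 3): (-5) + (-1) + 26 + (-4) = 16
σ = (4, 2, 3, 1): (-5) + (-1) + (-2) + (-2) = -10
σ = (4, 3, 1, 2): (-5) + (-9) + 26 + (-2) = 10
σ = (4, 3, 2, 1): (-5) + (-9) + 24 + (-2) = 8
Optimal value attained by: σ = (1, 4, 3, 2).
Answer: det⊕(G) = -15; verdict: NONSINGULAR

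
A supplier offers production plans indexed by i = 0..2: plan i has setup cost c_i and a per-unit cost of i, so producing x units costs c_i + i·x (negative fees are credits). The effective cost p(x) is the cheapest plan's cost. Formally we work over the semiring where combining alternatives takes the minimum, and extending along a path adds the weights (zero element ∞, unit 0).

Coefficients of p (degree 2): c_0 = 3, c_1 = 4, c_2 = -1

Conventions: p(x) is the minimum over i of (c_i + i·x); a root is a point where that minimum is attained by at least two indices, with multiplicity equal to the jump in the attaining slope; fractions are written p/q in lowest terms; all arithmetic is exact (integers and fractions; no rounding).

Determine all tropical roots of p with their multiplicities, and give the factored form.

hull edge (i=0, c=3) to (i=2, c=-1): slope -2, span 2
Factored form: p(x) = -1 ⊗ (x ⊕ 2) ⊗ (x ⊕ 2)
Answer: roots = 2 (mult 2)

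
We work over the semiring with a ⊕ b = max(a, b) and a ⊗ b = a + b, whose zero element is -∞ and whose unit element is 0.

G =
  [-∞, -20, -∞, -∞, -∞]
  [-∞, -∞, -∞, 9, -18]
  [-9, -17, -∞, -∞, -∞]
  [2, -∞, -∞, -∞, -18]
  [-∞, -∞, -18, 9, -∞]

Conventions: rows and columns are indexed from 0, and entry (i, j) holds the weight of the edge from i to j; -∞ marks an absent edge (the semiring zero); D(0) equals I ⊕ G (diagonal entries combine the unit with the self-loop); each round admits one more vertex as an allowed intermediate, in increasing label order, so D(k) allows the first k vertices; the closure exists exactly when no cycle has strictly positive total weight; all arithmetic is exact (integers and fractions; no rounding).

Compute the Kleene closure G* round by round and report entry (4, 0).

D(0):
  [0, -20, -∞, -∞, -∞]
  [-∞, 0, -∞, 9, -18]
  [-9, -17, 0, -∞, -∞]
  [2, -∞, -∞, 0, -18]
  [-∞, -∞, -18, 9, 0]
D(1):
  [0, -20, -∞, -∞, -∞]
  [-∞, 0, -∞, 9, -18]
  [-9, -17, 0, -∞, -∞]
  [2, -18, -∞, 0, -18]
  [-∞, -∞, -18, 9, 0]
D(2):
  [0, -20, -∞, -11, -38]
  [-∞, 0, -∞, 9, -18]
  [-9, -17, 0, -8, -35]
  [2, -18, -∞, 0, -18]
  [-∞, -∞, -18, 9, 0]
D(3):
  [0, -20, -∞, -11, -38]
  [-∞, 0, -∞, 9, -18]
  [-9, -17, 0, -8, -35]
  [2, -18, -∞, 0, -18]
  [-27, -35, -18, 9, 0]
D(4):
  [0, -20, -∞, -11, -29]
  [11, 0, -∞, 9, -9]
  [-6, -17, 0, -8, -26]
  [2, -18, -∞, 0, -18]
  [11, -9, -18, 9, 0]
D(5):
  [0, -20, -47, -11, -29]
  [11, 0, -27, 9, -9]
  [-6, -17, 0, -8, -26]
  [2, -18, -36, 0, -18]
  [11, -9, -18, 9, 0]
Answer: G*[4][0] = 11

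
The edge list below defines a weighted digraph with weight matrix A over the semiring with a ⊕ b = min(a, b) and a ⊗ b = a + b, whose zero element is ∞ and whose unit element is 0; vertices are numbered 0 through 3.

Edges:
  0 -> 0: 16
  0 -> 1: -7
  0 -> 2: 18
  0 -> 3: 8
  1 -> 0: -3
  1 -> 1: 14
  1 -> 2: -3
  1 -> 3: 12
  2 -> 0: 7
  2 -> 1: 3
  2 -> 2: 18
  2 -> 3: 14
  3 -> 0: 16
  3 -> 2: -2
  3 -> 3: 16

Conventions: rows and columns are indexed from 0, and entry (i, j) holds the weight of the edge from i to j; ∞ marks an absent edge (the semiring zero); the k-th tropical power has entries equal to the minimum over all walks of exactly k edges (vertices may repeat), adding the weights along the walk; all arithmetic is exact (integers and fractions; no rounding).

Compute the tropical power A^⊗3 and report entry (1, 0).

A^⊗2:
  [-10, 7, -10, 5]
  [4, -10, 10, 5]
  [0, 0, 0, 15]
  [5, 1, 14, 12]
A^⊗3:
  [-3, -17, 3, -2]
  [-13, -3, -13, 2]
  [-3, -7, -3, 8]
  [-2, -2, -2, 13]
Key observation: the optimum is the walk 1->0->1->0, with weight (-3) + (-7) + (-3) = -13.
Optimal value attained by: walk 1->0->1->0.
Answer: (A^⊗3)[1][0] = -13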